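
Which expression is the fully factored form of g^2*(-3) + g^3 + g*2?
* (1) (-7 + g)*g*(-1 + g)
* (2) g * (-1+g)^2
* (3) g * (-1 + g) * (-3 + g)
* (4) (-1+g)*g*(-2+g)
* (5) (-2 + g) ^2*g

We need to factor g^2*(-3) + g^3 + g*2.
The factored form is (-1+g)*g*(-2+g).
4) (-1+g)*g*(-2+g)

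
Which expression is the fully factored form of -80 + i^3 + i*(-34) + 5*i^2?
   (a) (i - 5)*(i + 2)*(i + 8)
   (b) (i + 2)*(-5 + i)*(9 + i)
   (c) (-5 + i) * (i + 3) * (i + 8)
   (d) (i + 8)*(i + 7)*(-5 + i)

We need to factor -80 + i^3 + i*(-34) + 5*i^2.
The factored form is (i - 5)*(i + 2)*(i + 8).
a) (i - 5)*(i + 2)*(i + 8)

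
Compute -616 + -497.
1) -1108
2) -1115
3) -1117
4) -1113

-616 + -497 = -1113
4) -1113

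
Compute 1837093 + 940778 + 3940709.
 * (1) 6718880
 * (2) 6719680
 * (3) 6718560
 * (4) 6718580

First: 1837093 + 940778 = 2777871
Then: 2777871 + 3940709 = 6718580
4) 6718580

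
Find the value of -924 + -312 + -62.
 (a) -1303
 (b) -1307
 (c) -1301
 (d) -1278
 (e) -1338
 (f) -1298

First: -924 + -312 = -1236
Then: -1236 + -62 = -1298
f) -1298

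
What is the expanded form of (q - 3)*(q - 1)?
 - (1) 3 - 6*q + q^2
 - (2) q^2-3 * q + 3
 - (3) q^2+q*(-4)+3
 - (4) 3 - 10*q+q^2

Expanding (q - 3)*(q - 1):
= q^2+q*(-4)+3
3) q^2+q*(-4)+3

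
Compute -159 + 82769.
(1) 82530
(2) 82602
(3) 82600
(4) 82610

-159 + 82769 = 82610
4) 82610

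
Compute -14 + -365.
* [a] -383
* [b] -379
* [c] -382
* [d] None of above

-14 + -365 = -379
b) -379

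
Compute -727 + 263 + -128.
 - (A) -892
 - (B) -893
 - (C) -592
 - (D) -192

First: -727 + 263 = -464
Then: -464 + -128 = -592
C) -592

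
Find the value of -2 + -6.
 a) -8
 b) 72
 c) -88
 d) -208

-2 + -6 = -8
a) -8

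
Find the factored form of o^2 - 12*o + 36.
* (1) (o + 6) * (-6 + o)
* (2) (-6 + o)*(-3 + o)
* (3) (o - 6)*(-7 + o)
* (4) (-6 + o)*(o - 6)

We need to factor o^2 - 12*o + 36.
The factored form is (-6 + o)*(o - 6).
4) (-6 + o)*(o - 6)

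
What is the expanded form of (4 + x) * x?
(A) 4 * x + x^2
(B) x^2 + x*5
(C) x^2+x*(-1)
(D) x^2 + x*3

Expanding (4 + x) * x:
= 4 * x + x^2
A) 4 * x + x^2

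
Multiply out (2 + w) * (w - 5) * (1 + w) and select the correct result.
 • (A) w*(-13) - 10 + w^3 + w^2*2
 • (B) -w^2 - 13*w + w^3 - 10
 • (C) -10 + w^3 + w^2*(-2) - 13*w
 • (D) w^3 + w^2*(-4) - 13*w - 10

Expanding (2 + w) * (w - 5) * (1 + w):
= -10 + w^3 + w^2*(-2) - 13*w
C) -10 + w^3 + w^2*(-2) - 13*w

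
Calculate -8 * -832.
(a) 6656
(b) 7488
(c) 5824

-8 * -832 = 6656
a) 6656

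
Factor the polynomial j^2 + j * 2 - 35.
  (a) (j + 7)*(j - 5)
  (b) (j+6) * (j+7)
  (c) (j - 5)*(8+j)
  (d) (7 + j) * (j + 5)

We need to factor j^2 + j * 2 - 35.
The factored form is (j + 7)*(j - 5).
a) (j + 7)*(j - 5)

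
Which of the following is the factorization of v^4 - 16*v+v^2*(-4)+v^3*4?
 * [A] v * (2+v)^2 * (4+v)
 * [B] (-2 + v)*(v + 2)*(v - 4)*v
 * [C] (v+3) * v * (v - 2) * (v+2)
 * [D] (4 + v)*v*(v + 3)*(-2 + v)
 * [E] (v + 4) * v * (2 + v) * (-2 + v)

We need to factor v^4 - 16*v+v^2*(-4)+v^3*4.
The factored form is (v + 4) * v * (2 + v) * (-2 + v).
E) (v + 4) * v * (2 + v) * (-2 + v)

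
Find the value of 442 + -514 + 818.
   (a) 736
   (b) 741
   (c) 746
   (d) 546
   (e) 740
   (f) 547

First: 442 + -514 = -72
Then: -72 + 818 = 746
c) 746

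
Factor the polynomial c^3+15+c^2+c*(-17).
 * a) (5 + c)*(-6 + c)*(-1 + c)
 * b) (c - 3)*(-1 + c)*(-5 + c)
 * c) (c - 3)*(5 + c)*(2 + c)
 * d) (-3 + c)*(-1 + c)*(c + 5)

We need to factor c^3+15+c^2+c*(-17).
The factored form is (-3 + c)*(-1 + c)*(c + 5).
d) (-3 + c)*(-1 + c)*(c + 5)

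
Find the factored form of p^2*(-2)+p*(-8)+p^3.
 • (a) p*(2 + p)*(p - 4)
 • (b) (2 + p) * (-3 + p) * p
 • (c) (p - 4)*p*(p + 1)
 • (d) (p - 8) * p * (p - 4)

We need to factor p^2*(-2)+p*(-8)+p^3.
The factored form is p*(2 + p)*(p - 4).
a) p*(2 + p)*(p - 4)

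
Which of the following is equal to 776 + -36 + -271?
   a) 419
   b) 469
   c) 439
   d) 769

First: 776 + -36 = 740
Then: 740 + -271 = 469
b) 469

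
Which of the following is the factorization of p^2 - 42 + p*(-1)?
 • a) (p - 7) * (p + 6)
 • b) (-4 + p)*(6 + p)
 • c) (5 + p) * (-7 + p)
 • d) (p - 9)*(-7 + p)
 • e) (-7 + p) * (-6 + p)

We need to factor p^2 - 42 + p*(-1).
The factored form is (p - 7) * (p + 6).
a) (p - 7) * (p + 6)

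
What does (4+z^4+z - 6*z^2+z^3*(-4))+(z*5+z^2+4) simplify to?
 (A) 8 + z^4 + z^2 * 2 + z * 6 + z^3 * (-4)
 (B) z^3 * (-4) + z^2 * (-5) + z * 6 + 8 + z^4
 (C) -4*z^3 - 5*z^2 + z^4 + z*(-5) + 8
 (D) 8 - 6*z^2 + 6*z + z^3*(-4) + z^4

Adding the polynomials and combining like terms:
(4 + z^4 + z - 6*z^2 + z^3*(-4)) + (z*5 + z^2 + 4)
= z^3 * (-4) + z^2 * (-5) + z * 6 + 8 + z^4
B) z^3 * (-4) + z^2 * (-5) + z * 6 + 8 + z^4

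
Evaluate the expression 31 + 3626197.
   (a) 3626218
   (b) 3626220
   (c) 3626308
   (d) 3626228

31 + 3626197 = 3626228
d) 3626228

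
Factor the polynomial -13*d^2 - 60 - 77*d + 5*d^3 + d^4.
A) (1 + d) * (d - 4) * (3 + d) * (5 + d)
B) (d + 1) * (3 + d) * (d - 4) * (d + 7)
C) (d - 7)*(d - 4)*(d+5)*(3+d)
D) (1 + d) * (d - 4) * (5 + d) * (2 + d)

We need to factor -13*d^2 - 60 - 77*d + 5*d^3 + d^4.
The factored form is (1 + d) * (d - 4) * (3 + d) * (5 + d).
A) (1 + d) * (d - 4) * (3 + d) * (5 + d)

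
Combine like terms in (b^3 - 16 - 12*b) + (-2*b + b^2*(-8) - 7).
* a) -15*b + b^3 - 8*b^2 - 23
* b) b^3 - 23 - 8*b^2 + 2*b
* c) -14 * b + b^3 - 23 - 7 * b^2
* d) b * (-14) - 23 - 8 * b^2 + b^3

Adding the polynomials and combining like terms:
(b^3 - 16 - 12*b) + (-2*b + b^2*(-8) - 7)
= b * (-14) - 23 - 8 * b^2 + b^3
d) b * (-14) - 23 - 8 * b^2 + b^3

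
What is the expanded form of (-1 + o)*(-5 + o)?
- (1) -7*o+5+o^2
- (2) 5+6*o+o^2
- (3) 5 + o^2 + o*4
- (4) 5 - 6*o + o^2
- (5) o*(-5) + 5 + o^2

Expanding (-1 + o)*(-5 + o):
= 5 - 6*o + o^2
4) 5 - 6*o + o^2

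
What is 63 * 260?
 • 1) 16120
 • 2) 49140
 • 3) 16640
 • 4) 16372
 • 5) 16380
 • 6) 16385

63 * 260 = 16380
5) 16380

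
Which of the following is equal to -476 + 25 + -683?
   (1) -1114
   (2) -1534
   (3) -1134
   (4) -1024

First: -476 + 25 = -451
Then: -451 + -683 = -1134
3) -1134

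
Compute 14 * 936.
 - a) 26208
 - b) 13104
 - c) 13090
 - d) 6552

14 * 936 = 13104
b) 13104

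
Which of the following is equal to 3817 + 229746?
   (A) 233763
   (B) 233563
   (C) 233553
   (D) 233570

3817 + 229746 = 233563
B) 233563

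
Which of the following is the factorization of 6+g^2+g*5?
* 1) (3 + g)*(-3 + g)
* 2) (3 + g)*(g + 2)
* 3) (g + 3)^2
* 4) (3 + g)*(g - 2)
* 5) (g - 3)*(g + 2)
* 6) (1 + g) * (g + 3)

We need to factor 6+g^2+g*5.
The factored form is (3 + g)*(g + 2).
2) (3 + g)*(g + 2)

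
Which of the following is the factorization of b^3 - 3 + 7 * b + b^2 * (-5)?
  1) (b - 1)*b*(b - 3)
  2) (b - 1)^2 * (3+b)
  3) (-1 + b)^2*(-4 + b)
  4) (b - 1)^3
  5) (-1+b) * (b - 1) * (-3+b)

We need to factor b^3 - 3 + 7 * b + b^2 * (-5).
The factored form is (-1+b) * (b - 1) * (-3+b).
5) (-1+b) * (b - 1) * (-3+b)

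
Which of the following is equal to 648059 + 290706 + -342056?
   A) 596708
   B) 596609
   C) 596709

First: 648059 + 290706 = 938765
Then: 938765 + -342056 = 596709
C) 596709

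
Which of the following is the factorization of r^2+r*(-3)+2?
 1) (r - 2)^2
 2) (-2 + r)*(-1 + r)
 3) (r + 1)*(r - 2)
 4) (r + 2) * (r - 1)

We need to factor r^2+r*(-3)+2.
The factored form is (-2 + r)*(-1 + r).
2) (-2 + r)*(-1 + r)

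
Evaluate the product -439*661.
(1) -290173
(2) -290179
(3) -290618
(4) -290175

-439 * 661 = -290179
2) -290179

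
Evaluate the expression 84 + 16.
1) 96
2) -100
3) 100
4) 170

84 + 16 = 100
3) 100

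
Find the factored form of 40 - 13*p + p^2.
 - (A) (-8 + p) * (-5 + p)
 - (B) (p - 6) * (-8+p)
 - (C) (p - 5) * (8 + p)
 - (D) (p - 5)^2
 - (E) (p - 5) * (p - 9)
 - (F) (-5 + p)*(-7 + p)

We need to factor 40 - 13*p + p^2.
The factored form is (-8 + p) * (-5 + p).
A) (-8 + p) * (-5 + p)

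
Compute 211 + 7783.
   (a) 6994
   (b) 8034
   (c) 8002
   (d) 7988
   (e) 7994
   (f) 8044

211 + 7783 = 7994
e) 7994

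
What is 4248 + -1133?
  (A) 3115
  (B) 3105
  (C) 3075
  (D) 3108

4248 + -1133 = 3115
A) 3115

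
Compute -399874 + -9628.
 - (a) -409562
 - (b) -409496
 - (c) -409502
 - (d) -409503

-399874 + -9628 = -409502
c) -409502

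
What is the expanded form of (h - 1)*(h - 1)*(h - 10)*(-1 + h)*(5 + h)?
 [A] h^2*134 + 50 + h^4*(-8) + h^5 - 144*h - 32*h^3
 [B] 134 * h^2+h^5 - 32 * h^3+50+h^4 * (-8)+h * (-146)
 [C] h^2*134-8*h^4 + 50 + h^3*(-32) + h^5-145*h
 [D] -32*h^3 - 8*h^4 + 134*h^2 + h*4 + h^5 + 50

Expanding (h - 1)*(h - 1)*(h - 10)*(-1 + h)*(5 + h):
= h^2*134-8*h^4 + 50 + h^3*(-32) + h^5-145*h
C) h^2*134-8*h^4 + 50 + h^3*(-32) + h^5-145*h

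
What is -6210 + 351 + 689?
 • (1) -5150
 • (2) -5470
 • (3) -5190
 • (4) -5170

First: -6210 + 351 = -5859
Then: -5859 + 689 = -5170
4) -5170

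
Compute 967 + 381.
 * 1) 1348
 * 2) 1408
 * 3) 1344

967 + 381 = 1348
1) 1348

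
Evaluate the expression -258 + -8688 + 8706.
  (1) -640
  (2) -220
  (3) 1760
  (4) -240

First: -258 + -8688 = -8946
Then: -8946 + 8706 = -240
4) -240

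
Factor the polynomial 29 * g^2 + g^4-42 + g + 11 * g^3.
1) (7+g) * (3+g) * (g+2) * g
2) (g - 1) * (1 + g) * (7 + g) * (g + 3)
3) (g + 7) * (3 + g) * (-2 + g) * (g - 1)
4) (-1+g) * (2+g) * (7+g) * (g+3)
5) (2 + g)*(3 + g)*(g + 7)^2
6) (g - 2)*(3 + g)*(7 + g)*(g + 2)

We need to factor 29 * g^2 + g^4-42 + g + 11 * g^3.
The factored form is (-1+g) * (2+g) * (7+g) * (g+3).
4) (-1+g) * (2+g) * (7+g) * (g+3)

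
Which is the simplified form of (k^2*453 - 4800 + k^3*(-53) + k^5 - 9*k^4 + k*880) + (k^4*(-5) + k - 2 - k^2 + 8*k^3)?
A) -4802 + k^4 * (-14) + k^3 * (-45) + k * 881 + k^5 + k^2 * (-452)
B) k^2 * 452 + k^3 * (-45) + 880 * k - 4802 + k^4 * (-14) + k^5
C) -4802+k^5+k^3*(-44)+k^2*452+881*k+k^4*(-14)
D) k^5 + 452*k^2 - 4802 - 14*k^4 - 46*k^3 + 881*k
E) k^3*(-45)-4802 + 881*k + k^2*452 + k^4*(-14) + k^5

Adding the polynomials and combining like terms:
(k^2*453 - 4800 + k^3*(-53) + k^5 - 9*k^4 + k*880) + (k^4*(-5) + k - 2 - k^2 + 8*k^3)
= k^3*(-45)-4802 + 881*k + k^2*452 + k^4*(-14) + k^5
E) k^3*(-45)-4802 + 881*k + k^2*452 + k^4*(-14) + k^5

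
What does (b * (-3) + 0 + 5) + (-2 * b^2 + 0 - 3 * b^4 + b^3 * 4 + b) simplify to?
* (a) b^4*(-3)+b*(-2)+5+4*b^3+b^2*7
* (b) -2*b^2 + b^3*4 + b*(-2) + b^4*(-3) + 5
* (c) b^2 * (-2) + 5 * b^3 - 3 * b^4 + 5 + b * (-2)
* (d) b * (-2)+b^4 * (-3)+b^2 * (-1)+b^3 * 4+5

Adding the polynomials and combining like terms:
(b*(-3) + 0 + 5) + (-2*b^2 + 0 - 3*b^4 + b^3*4 + b)
= -2*b^2 + b^3*4 + b*(-2) + b^4*(-3) + 5
b) -2*b^2 + b^3*4 + b*(-2) + b^4*(-3) + 5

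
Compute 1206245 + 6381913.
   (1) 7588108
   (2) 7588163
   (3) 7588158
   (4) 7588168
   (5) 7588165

1206245 + 6381913 = 7588158
3) 7588158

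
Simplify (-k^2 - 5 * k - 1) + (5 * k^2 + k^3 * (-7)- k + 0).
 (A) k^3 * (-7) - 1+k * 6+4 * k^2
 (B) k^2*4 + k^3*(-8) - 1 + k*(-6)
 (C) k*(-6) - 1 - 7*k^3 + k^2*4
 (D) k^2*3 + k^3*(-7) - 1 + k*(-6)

Adding the polynomials and combining like terms:
(-k^2 - 5*k - 1) + (5*k^2 + k^3*(-7) - k + 0)
= k*(-6) - 1 - 7*k^3 + k^2*4
C) k*(-6) - 1 - 7*k^3 + k^2*4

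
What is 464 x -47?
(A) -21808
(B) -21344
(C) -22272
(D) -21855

464 * -47 = -21808
A) -21808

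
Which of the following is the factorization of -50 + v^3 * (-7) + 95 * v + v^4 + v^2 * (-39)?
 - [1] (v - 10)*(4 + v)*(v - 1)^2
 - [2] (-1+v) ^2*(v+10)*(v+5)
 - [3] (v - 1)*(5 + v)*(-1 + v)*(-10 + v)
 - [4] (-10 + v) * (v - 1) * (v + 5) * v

We need to factor -50 + v^3 * (-7) + 95 * v + v^4 + v^2 * (-39).
The factored form is (v - 1)*(5 + v)*(-1 + v)*(-10 + v).
3) (v - 1)*(5 + v)*(-1 + v)*(-10 + v)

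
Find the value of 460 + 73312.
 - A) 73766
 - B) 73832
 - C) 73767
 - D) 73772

460 + 73312 = 73772
D) 73772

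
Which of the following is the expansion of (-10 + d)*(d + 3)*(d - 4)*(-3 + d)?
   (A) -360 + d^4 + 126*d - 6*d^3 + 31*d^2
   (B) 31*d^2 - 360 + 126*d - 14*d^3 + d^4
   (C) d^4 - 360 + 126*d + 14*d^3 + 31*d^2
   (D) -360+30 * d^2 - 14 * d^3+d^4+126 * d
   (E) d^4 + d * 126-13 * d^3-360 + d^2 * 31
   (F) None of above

Expanding (-10 + d)*(d + 3)*(d - 4)*(-3 + d):
= 31*d^2 - 360 + 126*d - 14*d^3 + d^4
B) 31*d^2 - 360 + 126*d - 14*d^3 + d^4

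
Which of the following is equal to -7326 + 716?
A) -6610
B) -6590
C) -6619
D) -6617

-7326 + 716 = -6610
A) -6610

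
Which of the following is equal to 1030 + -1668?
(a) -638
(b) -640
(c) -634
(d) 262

1030 + -1668 = -638
a) -638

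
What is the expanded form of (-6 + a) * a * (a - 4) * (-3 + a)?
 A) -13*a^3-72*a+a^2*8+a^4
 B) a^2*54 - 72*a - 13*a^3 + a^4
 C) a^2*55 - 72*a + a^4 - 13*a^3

Expanding (-6 + a) * a * (a - 4) * (-3 + a):
= a^2*54 - 72*a - 13*a^3 + a^4
B) a^2*54 - 72*a - 13*a^3 + a^4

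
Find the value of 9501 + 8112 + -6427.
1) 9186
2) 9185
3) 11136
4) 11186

First: 9501 + 8112 = 17613
Then: 17613 + -6427 = 11186
4) 11186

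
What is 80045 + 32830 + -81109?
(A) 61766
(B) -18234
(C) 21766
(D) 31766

First: 80045 + 32830 = 112875
Then: 112875 + -81109 = 31766
D) 31766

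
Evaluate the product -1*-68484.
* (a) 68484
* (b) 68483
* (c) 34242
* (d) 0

-1 * -68484 = 68484
a) 68484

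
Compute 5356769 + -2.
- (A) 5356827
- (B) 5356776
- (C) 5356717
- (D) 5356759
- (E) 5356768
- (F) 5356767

5356769 + -2 = 5356767
F) 5356767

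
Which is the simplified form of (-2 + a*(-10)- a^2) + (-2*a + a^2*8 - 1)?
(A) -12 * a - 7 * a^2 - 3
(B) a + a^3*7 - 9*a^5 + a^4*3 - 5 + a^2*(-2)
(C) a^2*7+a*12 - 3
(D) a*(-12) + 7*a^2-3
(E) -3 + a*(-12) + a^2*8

Adding the polynomials and combining like terms:
(-2 + a*(-10) - a^2) + (-2*a + a^2*8 - 1)
= a*(-12) + 7*a^2-3
D) a*(-12) + 7*a^2-3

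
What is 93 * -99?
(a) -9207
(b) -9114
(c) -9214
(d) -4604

93 * -99 = -9207
a) -9207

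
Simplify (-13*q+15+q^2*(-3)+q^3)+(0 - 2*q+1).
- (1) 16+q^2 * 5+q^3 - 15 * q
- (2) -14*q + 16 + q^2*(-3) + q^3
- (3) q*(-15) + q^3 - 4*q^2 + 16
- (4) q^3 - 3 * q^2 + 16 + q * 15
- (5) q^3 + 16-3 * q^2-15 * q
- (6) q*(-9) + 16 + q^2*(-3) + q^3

Adding the polynomials and combining like terms:
(-13*q + 15 + q^2*(-3) + q^3) + (0 - 2*q + 1)
= q^3 + 16-3 * q^2-15 * q
5) q^3 + 16-3 * q^2-15 * q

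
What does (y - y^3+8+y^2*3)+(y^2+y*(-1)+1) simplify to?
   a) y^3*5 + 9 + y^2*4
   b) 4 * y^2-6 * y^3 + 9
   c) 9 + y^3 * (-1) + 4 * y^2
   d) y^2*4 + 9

Adding the polynomials and combining like terms:
(y - y^3 + 8 + y^2*3) + (y^2 + y*(-1) + 1)
= 9 + y^3 * (-1) + 4 * y^2
c) 9 + y^3 * (-1) + 4 * y^2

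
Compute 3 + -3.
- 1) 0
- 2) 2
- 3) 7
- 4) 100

3 + -3 = 0
1) 0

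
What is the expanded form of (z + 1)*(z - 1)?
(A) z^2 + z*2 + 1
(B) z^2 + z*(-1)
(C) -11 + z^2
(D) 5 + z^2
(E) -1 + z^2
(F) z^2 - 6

Expanding (z + 1)*(z - 1):
= -1 + z^2
E) -1 + z^2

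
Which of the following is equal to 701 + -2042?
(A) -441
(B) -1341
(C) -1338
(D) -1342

701 + -2042 = -1341
B) -1341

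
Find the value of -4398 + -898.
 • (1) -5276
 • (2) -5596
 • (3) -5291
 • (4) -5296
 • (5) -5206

-4398 + -898 = -5296
4) -5296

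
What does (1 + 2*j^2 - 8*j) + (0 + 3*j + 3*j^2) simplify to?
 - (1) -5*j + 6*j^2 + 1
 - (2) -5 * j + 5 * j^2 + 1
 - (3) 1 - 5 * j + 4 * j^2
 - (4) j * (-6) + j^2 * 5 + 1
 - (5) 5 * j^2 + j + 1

Adding the polynomials and combining like terms:
(1 + 2*j^2 - 8*j) + (0 + 3*j + 3*j^2)
= -5 * j + 5 * j^2 + 1
2) -5 * j + 5 * j^2 + 1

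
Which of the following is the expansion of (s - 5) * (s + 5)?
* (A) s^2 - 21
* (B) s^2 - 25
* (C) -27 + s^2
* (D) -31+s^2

Expanding (s - 5) * (s + 5):
= s^2 - 25
B) s^2 - 25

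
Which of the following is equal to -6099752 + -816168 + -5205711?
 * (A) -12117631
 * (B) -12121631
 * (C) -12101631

First: -6099752 + -816168 = -6915920
Then: -6915920 + -5205711 = -12121631
B) -12121631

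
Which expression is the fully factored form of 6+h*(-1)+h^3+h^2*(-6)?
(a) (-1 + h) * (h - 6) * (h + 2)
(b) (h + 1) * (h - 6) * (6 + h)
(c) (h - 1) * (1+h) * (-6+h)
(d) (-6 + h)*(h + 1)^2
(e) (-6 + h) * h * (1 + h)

We need to factor 6+h*(-1)+h^3+h^2*(-6).
The factored form is (h - 1) * (1+h) * (-6+h).
c) (h - 1) * (1+h) * (-6+h)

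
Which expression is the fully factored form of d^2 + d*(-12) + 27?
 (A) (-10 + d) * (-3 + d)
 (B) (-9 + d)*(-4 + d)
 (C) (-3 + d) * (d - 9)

We need to factor d^2 + d*(-12) + 27.
The factored form is (-3 + d) * (d - 9).
C) (-3 + d) * (d - 9)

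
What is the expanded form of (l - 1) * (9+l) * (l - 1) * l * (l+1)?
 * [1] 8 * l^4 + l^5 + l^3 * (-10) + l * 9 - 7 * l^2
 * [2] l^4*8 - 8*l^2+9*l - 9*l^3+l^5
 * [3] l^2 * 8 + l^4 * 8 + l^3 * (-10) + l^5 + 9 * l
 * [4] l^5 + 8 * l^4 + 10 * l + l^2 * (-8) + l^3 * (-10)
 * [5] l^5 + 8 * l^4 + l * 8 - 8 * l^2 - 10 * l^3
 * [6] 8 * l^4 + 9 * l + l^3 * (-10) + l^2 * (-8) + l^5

Expanding (l - 1) * (9+l) * (l - 1) * l * (l+1):
= 8 * l^4 + 9 * l + l^3 * (-10) + l^2 * (-8) + l^5
6) 8 * l^4 + 9 * l + l^3 * (-10) + l^2 * (-8) + l^5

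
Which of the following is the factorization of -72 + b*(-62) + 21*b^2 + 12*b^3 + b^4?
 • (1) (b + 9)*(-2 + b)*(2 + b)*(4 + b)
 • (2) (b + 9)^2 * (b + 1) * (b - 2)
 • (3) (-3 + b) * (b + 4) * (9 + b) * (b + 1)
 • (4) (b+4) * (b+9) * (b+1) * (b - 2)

We need to factor -72 + b*(-62) + 21*b^2 + 12*b^3 + b^4.
The factored form is (b+4) * (b+9) * (b+1) * (b - 2).
4) (b+4) * (b+9) * (b+1) * (b - 2)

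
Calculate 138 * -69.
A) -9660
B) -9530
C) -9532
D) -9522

138 * -69 = -9522
D) -9522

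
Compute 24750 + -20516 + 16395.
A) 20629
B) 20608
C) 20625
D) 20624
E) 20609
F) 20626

First: 24750 + -20516 = 4234
Then: 4234 + 16395 = 20629
A) 20629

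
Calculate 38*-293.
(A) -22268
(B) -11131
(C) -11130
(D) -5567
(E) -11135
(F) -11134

38 * -293 = -11134
F) -11134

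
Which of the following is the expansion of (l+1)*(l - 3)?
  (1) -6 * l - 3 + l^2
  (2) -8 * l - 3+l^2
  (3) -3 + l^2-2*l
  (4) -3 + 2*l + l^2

Expanding (l+1)*(l - 3):
= -3 + l^2-2*l
3) -3 + l^2-2*l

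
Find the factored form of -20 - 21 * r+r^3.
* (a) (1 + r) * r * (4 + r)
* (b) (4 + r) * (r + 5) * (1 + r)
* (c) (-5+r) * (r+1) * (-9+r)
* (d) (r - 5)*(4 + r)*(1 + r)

We need to factor -20 - 21 * r+r^3.
The factored form is (r - 5)*(4 + r)*(1 + r).
d) (r - 5)*(4 + r)*(1 + r)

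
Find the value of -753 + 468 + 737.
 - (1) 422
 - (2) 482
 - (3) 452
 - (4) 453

First: -753 + 468 = -285
Then: -285 + 737 = 452
3) 452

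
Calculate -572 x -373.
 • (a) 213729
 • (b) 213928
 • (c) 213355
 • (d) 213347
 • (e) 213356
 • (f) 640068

-572 * -373 = 213356
e) 213356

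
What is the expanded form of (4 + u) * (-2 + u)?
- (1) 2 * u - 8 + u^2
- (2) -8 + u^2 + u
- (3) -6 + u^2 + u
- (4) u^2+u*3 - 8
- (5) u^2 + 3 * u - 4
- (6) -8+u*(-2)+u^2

Expanding (4 + u) * (-2 + u):
= 2 * u - 8 + u^2
1) 2 * u - 8 + u^2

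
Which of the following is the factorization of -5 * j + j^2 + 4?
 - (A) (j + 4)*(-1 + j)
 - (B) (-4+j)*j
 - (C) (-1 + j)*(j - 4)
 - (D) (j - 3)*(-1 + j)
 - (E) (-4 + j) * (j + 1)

We need to factor -5 * j + j^2 + 4.
The factored form is (-1 + j)*(j - 4).
C) (-1 + j)*(j - 4)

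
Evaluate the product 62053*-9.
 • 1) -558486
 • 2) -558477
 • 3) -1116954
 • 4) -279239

62053 * -9 = -558477
2) -558477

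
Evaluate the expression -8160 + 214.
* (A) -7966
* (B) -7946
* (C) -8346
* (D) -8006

-8160 + 214 = -7946
B) -7946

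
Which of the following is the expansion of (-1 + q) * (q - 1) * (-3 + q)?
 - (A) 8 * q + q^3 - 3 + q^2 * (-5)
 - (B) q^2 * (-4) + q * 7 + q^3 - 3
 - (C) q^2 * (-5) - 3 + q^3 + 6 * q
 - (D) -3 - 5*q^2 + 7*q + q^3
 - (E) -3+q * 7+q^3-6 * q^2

Expanding (-1 + q) * (q - 1) * (-3 + q):
= -3 - 5*q^2 + 7*q + q^3
D) -3 - 5*q^2 + 7*q + q^3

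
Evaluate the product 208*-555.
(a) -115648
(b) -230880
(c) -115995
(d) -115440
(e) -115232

208 * -555 = -115440
d) -115440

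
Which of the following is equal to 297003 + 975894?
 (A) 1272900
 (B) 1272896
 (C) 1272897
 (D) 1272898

297003 + 975894 = 1272897
C) 1272897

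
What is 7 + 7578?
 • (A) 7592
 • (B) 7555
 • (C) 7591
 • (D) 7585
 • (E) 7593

7 + 7578 = 7585
D) 7585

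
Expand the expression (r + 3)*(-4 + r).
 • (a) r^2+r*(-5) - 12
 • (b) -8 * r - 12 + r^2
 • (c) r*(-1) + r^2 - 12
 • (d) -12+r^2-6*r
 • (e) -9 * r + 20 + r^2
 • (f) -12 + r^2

Expanding (r + 3)*(-4 + r):
= r*(-1) + r^2 - 12
c) r*(-1) + r^2 - 12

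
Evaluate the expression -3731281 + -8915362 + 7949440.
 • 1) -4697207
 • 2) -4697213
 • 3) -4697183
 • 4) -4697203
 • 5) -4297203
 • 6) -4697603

First: -3731281 + -8915362 = -12646643
Then: -12646643 + 7949440 = -4697203
4) -4697203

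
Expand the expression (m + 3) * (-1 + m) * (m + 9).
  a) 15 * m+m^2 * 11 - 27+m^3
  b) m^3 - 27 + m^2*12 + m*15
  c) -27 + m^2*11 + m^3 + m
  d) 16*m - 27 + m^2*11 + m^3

Expanding (m + 3) * (-1 + m) * (m + 9):
= 15 * m+m^2 * 11 - 27+m^3
a) 15 * m+m^2 * 11 - 27+m^3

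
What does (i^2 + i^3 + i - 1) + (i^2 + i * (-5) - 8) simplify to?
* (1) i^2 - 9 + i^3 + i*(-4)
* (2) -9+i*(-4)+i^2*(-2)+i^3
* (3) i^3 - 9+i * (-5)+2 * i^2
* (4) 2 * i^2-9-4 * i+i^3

Adding the polynomials and combining like terms:
(i^2 + i^3 + i - 1) + (i^2 + i*(-5) - 8)
= 2 * i^2-9-4 * i+i^3
4) 2 * i^2-9-4 * i+i^3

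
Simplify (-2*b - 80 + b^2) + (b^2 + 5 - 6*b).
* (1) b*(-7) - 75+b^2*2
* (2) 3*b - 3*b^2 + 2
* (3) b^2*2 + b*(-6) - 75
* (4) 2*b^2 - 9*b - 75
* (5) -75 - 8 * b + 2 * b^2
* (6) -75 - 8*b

Adding the polynomials and combining like terms:
(-2*b - 80 + b^2) + (b^2 + 5 - 6*b)
= -75 - 8 * b + 2 * b^2
5) -75 - 8 * b + 2 * b^2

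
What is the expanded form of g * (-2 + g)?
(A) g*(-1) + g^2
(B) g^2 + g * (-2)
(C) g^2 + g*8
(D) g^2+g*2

Expanding g * (-2 + g):
= g^2 + g * (-2)
B) g^2 + g * (-2)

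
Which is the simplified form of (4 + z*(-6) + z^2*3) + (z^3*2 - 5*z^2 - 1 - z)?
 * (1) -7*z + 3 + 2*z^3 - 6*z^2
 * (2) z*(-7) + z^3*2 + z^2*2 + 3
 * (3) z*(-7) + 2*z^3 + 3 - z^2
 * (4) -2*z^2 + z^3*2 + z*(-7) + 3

Adding the polynomials and combining like terms:
(4 + z*(-6) + z^2*3) + (z^3*2 - 5*z^2 - 1 - z)
= -2*z^2 + z^3*2 + z*(-7) + 3
4) -2*z^2 + z^3*2 + z*(-7) + 3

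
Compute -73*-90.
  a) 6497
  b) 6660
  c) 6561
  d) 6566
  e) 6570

-73 * -90 = 6570
e) 6570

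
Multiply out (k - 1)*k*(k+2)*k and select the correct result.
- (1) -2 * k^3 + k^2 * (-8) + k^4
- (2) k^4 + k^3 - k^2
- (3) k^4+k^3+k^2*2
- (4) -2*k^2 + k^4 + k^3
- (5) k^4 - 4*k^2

Expanding (k - 1)*k*(k+2)*k:
= -2*k^2 + k^4 + k^3
4) -2*k^2 + k^4 + k^3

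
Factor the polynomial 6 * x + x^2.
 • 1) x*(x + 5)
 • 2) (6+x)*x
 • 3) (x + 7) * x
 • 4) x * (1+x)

We need to factor 6 * x + x^2.
The factored form is (6+x)*x.
2) (6+x)*x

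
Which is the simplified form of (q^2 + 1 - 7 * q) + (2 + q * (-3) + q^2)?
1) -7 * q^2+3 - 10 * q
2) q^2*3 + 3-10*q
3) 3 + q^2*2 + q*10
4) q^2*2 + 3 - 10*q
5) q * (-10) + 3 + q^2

Adding the polynomials and combining like terms:
(q^2 + 1 - 7*q) + (2 + q*(-3) + q^2)
= q^2*2 + 3 - 10*q
4) q^2*2 + 3 - 10*q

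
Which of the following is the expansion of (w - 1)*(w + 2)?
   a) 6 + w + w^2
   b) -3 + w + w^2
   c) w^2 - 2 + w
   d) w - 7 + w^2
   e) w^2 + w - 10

Expanding (w - 1)*(w + 2):
= w^2 - 2 + w
c) w^2 - 2 + w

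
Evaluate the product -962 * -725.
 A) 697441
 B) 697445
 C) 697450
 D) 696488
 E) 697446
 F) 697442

-962 * -725 = 697450
C) 697450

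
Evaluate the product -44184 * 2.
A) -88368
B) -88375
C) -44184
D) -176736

-44184 * 2 = -88368
A) -88368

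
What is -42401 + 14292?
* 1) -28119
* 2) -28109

-42401 + 14292 = -28109
2) -28109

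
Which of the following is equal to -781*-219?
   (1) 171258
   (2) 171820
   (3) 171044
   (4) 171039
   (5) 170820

-781 * -219 = 171039
4) 171039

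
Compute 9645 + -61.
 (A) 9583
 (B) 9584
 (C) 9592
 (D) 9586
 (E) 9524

9645 + -61 = 9584
B) 9584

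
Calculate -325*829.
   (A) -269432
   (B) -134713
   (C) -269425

-325 * 829 = -269425
C) -269425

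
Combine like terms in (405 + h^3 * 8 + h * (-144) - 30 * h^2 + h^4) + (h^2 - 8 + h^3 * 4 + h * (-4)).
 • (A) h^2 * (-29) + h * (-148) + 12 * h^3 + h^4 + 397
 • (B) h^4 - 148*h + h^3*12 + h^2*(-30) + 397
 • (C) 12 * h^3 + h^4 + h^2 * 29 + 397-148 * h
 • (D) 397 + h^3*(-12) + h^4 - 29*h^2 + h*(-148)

Adding the polynomials and combining like terms:
(405 + h^3*8 + h*(-144) - 30*h^2 + h^4) + (h^2 - 8 + h^3*4 + h*(-4))
= h^2 * (-29) + h * (-148) + 12 * h^3 + h^4 + 397
A) h^2 * (-29) + h * (-148) + 12 * h^3 + h^4 + 397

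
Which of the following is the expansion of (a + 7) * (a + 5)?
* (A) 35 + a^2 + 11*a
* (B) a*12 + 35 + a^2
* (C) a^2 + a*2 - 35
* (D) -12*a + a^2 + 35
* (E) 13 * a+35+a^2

Expanding (a + 7) * (a + 5):
= a*12 + 35 + a^2
B) a*12 + 35 + a^2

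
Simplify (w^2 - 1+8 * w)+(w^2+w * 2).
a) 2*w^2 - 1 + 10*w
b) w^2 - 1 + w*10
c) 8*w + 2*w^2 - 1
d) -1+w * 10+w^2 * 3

Adding the polynomials and combining like terms:
(w^2 - 1 + 8*w) + (w^2 + w*2)
= 2*w^2 - 1 + 10*w
a) 2*w^2 - 1 + 10*w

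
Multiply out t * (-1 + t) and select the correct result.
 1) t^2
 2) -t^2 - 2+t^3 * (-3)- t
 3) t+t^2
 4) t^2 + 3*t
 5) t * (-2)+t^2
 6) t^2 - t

Expanding t * (-1 + t):
= t^2 - t
6) t^2 - t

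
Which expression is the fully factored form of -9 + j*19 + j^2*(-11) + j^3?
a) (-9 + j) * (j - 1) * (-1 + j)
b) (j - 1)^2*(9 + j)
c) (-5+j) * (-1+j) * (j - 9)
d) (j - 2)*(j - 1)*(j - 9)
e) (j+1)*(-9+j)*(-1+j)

We need to factor -9 + j*19 + j^2*(-11) + j^3.
The factored form is (-9 + j) * (j - 1) * (-1 + j).
a) (-9 + j) * (j - 1) * (-1 + j)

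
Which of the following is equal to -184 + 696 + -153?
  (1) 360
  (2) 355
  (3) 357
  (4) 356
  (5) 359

First: -184 + 696 = 512
Then: 512 + -153 = 359
5) 359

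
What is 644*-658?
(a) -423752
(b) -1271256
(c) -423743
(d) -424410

644 * -658 = -423752
a) -423752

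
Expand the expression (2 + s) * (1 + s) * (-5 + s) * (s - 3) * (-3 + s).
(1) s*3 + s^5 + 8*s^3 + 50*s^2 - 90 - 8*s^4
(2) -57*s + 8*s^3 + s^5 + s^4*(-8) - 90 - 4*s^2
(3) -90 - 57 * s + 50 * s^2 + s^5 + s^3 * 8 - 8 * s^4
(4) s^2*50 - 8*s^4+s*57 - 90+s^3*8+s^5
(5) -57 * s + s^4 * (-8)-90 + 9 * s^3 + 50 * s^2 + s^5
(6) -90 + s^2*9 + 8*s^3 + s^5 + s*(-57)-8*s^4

Expanding (2 + s) * (1 + s) * (-5 + s) * (s - 3) * (-3 + s):
= -90 - 57 * s + 50 * s^2 + s^5 + s^3 * 8 - 8 * s^4
3) -90 - 57 * s + 50 * s^2 + s^5 + s^3 * 8 - 8 * s^4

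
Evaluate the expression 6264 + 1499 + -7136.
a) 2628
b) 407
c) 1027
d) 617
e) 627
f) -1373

First: 6264 + 1499 = 7763
Then: 7763 + -7136 = 627
e) 627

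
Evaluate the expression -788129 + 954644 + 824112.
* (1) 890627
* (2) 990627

First: -788129 + 954644 = 166515
Then: 166515 + 824112 = 990627
2) 990627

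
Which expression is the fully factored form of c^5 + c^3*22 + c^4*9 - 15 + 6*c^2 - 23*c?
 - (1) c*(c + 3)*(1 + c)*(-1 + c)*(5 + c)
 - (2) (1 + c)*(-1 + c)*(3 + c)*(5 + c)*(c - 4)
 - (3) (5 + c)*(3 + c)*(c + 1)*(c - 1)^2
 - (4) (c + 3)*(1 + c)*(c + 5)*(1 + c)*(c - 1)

We need to factor c^5 + c^3*22 + c^4*9 - 15 + 6*c^2 - 23*c.
The factored form is (c + 3)*(1 + c)*(c + 5)*(1 + c)*(c - 1).
4) (c + 3)*(1 + c)*(c + 5)*(1 + c)*(c - 1)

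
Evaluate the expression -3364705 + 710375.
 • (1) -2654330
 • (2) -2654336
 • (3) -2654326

-3364705 + 710375 = -2654330
1) -2654330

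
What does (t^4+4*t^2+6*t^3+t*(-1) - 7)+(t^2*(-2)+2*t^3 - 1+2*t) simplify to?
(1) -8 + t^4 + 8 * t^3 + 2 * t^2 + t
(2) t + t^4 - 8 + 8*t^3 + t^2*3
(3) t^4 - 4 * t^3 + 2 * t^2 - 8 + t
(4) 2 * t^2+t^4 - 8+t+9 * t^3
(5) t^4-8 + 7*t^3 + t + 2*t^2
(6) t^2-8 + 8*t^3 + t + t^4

Adding the polynomials and combining like terms:
(t^4 + 4*t^2 + 6*t^3 + t*(-1) - 7) + (t^2*(-2) + 2*t^3 - 1 + 2*t)
= -8 + t^4 + 8 * t^3 + 2 * t^2 + t
1) -8 + t^4 + 8 * t^3 + 2 * t^2 + t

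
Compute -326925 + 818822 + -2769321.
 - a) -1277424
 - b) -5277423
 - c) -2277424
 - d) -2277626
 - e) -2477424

First: -326925 + 818822 = 491897
Then: 491897 + -2769321 = -2277424
c) -2277424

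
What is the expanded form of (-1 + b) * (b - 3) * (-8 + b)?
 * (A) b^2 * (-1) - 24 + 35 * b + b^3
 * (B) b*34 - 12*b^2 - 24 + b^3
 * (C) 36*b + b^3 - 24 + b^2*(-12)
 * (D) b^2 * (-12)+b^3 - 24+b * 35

Expanding (-1 + b) * (b - 3) * (-8 + b):
= b^2 * (-12)+b^3 - 24+b * 35
D) b^2 * (-12)+b^3 - 24+b * 35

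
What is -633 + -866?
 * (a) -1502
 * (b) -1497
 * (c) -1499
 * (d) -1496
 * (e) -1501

-633 + -866 = -1499
c) -1499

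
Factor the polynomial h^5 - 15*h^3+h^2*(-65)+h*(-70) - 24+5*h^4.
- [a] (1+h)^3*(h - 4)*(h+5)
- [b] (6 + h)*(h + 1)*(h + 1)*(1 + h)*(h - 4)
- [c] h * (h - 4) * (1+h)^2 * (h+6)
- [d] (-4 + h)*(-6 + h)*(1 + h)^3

We need to factor h^5 - 15*h^3+h^2*(-65)+h*(-70) - 24+5*h^4.
The factored form is (6 + h)*(h + 1)*(h + 1)*(1 + h)*(h - 4).
b) (6 + h)*(h + 1)*(h + 1)*(1 + h)*(h - 4)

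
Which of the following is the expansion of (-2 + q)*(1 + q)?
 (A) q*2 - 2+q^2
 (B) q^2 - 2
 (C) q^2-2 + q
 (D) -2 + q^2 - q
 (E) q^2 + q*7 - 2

Expanding (-2 + q)*(1 + q):
= -2 + q^2 - q
D) -2 + q^2 - q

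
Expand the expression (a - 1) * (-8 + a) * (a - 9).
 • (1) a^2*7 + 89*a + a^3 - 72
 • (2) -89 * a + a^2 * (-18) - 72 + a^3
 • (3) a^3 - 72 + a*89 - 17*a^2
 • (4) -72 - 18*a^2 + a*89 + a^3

Expanding (a - 1) * (-8 + a) * (a - 9):
= -72 - 18*a^2 + a*89 + a^3
4) -72 - 18*a^2 + a*89 + a^3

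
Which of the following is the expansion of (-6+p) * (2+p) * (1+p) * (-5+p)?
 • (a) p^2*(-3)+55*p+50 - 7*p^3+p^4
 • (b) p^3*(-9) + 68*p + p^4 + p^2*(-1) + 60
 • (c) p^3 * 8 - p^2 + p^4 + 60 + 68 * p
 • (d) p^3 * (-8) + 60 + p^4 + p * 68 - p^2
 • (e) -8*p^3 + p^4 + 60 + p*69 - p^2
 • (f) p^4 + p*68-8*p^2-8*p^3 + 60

Expanding (-6+p) * (2+p) * (1+p) * (-5+p):
= p^3 * (-8) + 60 + p^4 + p * 68 - p^2
d) p^3 * (-8) + 60 + p^4 + p * 68 - p^2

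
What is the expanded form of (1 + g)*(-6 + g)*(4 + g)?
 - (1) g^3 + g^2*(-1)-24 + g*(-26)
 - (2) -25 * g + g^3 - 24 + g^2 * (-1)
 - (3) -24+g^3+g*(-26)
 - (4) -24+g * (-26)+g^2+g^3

Expanding (1 + g)*(-6 + g)*(4 + g):
= g^3 + g^2*(-1)-24 + g*(-26)
1) g^3 + g^2*(-1)-24 + g*(-26)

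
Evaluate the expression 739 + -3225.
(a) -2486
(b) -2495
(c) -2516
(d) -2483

739 + -3225 = -2486
a) -2486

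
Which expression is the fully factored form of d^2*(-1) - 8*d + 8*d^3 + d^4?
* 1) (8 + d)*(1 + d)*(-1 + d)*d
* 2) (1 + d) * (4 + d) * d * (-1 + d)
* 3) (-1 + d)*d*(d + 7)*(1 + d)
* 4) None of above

We need to factor d^2*(-1) - 8*d + 8*d^3 + d^4.
The factored form is (8 + d)*(1 + d)*(-1 + d)*d.
1) (8 + d)*(1 + d)*(-1 + d)*d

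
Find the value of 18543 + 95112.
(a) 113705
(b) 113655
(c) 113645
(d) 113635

18543 + 95112 = 113655
b) 113655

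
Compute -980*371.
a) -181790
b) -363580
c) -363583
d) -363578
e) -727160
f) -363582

-980 * 371 = -363580
b) -363580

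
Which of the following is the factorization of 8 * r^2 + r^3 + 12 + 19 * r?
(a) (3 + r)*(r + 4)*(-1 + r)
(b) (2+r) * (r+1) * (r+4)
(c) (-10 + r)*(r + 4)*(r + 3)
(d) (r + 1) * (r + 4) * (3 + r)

We need to factor 8 * r^2 + r^3 + 12 + 19 * r.
The factored form is (r + 1) * (r + 4) * (3 + r).
d) (r + 1) * (r + 4) * (3 + r)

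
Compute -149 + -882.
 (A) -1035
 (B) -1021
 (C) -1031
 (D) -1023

-149 + -882 = -1031
C) -1031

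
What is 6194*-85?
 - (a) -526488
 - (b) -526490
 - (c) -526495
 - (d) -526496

6194 * -85 = -526490
b) -526490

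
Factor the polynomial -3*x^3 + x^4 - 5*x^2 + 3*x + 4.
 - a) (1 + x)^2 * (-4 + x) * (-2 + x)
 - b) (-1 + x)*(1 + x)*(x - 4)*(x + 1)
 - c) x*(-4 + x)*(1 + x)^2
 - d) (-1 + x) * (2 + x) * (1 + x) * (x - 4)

We need to factor -3*x^3 + x^4 - 5*x^2 + 3*x + 4.
The factored form is (-1 + x)*(1 + x)*(x - 4)*(x + 1).
b) (-1 + x)*(1 + x)*(x - 4)*(x + 1)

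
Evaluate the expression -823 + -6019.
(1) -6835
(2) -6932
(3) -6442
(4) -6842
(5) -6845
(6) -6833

-823 + -6019 = -6842
4) -6842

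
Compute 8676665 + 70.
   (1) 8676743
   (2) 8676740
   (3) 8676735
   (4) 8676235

8676665 + 70 = 8676735
3) 8676735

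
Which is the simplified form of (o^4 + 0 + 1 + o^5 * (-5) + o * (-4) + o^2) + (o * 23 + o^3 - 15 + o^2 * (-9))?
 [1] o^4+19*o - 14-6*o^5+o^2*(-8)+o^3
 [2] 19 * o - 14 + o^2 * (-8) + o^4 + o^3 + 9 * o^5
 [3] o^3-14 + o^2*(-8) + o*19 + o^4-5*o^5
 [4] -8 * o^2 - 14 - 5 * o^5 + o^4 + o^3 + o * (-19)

Adding the polynomials and combining like terms:
(o^4 + 0 + 1 + o^5*(-5) + o*(-4) + o^2) + (o*23 + o^3 - 15 + o^2*(-9))
= o^3-14 + o^2*(-8) + o*19 + o^4-5*o^5
3) o^3-14 + o^2*(-8) + o*19 + o^4-5*o^5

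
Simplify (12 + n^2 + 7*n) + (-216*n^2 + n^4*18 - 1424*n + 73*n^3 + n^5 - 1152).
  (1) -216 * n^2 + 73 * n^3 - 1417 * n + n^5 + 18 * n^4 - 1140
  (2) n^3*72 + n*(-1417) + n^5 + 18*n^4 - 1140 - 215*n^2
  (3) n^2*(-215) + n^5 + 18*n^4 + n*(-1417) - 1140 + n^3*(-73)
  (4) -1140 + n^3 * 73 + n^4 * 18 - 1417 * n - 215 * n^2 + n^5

Adding the polynomials and combining like terms:
(12 + n^2 + 7*n) + (-216*n^2 + n^4*18 - 1424*n + 73*n^3 + n^5 - 1152)
= -1140 + n^3 * 73 + n^4 * 18 - 1417 * n - 215 * n^2 + n^5
4) -1140 + n^3 * 73 + n^4 * 18 - 1417 * n - 215 * n^2 + n^5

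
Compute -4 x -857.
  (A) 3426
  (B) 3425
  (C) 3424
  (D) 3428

-4 * -857 = 3428
D) 3428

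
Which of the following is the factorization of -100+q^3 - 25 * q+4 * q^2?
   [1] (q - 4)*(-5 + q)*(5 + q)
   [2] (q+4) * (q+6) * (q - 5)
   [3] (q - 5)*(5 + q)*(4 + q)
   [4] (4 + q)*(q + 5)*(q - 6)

We need to factor -100+q^3 - 25 * q+4 * q^2.
The factored form is (q - 5)*(5 + q)*(4 + q).
3) (q - 5)*(5 + q)*(4 + q)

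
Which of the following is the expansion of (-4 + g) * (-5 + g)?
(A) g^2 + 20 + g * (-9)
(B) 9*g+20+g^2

Expanding (-4 + g) * (-5 + g):
= g^2 + 20 + g * (-9)
A) g^2 + 20 + g * (-9)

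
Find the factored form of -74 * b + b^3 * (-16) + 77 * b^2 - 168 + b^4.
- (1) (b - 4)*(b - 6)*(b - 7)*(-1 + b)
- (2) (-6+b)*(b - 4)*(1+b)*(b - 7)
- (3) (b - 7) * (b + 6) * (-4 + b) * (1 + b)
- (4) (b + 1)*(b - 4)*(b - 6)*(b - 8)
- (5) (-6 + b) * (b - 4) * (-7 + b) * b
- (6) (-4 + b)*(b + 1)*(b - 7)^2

We need to factor -74 * b + b^3 * (-16) + 77 * b^2 - 168 + b^4.
The factored form is (-6+b)*(b - 4)*(1+b)*(b - 7).
2) (-6+b)*(b - 4)*(1+b)*(b - 7)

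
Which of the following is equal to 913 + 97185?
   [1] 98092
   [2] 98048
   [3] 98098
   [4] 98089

913 + 97185 = 98098
3) 98098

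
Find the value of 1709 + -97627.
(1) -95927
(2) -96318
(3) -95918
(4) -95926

1709 + -97627 = -95918
3) -95918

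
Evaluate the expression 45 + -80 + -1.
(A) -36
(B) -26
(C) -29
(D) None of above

First: 45 + -80 = -35
Then: -35 + -1 = -36
A) -36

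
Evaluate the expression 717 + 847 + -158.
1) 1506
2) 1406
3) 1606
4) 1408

First: 717 + 847 = 1564
Then: 1564 + -158 = 1406
2) 1406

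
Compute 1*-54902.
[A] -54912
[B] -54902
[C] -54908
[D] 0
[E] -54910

1 * -54902 = -54902
B) -54902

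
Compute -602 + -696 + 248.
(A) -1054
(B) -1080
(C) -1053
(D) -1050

First: -602 + -696 = -1298
Then: -1298 + 248 = -1050
D) -1050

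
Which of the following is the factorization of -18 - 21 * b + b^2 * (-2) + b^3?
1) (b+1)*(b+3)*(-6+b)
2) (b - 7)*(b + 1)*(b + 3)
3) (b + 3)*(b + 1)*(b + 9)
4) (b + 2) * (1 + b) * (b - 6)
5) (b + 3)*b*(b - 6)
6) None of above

We need to factor -18 - 21 * b + b^2 * (-2) + b^3.
The factored form is (b+1)*(b+3)*(-6+b).
1) (b+1)*(b+3)*(-6+b)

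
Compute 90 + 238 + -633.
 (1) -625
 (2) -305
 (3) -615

First: 90 + 238 = 328
Then: 328 + -633 = -305
2) -305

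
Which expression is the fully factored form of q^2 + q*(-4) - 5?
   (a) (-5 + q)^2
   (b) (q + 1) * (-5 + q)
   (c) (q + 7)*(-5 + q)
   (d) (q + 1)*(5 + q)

We need to factor q^2 + q*(-4) - 5.
The factored form is (q + 1) * (-5 + q).
b) (q + 1) * (-5 + q)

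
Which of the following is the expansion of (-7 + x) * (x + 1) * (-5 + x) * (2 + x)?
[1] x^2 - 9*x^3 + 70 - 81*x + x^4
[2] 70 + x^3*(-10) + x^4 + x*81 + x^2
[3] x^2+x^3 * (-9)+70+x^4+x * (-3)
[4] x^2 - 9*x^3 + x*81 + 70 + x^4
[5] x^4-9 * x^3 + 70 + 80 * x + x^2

Expanding (-7 + x) * (x + 1) * (-5 + x) * (2 + x):
= x^2 - 9*x^3 + x*81 + 70 + x^4
4) x^2 - 9*x^3 + x*81 + 70 + x^4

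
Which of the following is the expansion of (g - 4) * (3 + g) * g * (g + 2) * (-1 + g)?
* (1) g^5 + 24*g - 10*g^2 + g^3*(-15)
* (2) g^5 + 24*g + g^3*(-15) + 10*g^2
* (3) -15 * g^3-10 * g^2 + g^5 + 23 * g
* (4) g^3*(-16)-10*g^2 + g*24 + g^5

Expanding (g - 4) * (3 + g) * g * (g + 2) * (-1 + g):
= g^5 + 24*g - 10*g^2 + g^3*(-15)
1) g^5 + 24*g - 10*g^2 + g^3*(-15)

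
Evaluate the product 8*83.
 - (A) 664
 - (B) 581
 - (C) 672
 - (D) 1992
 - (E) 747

8 * 83 = 664
A) 664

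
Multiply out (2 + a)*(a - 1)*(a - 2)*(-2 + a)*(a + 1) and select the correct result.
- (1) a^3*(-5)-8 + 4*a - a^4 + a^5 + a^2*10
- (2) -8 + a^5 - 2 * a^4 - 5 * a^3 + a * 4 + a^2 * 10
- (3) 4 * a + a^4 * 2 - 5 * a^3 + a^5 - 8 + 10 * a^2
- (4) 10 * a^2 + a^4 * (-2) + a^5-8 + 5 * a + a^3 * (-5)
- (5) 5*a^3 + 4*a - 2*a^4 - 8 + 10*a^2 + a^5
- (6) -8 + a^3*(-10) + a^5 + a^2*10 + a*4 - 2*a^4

Expanding (2 + a)*(a - 1)*(a - 2)*(-2 + a)*(a + 1):
= -8 + a^5 - 2 * a^4 - 5 * a^3 + a * 4 + a^2 * 10
2) -8 + a^5 - 2 * a^4 - 5 * a^3 + a * 4 + a^2 * 10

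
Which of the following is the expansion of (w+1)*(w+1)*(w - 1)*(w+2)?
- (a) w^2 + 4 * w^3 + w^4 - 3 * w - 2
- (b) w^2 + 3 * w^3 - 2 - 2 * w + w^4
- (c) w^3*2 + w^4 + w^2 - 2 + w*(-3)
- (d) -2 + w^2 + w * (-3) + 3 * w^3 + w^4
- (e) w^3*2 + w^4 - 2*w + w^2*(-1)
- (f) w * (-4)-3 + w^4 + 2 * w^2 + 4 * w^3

Expanding (w+1)*(w+1)*(w - 1)*(w+2):
= -2 + w^2 + w * (-3) + 3 * w^3 + w^4
d) -2 + w^2 + w * (-3) + 3 * w^3 + w^4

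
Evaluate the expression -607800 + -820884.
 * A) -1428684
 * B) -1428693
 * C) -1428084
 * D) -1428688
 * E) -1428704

-607800 + -820884 = -1428684
A) -1428684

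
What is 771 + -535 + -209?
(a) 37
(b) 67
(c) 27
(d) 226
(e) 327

First: 771 + -535 = 236
Then: 236 + -209 = 27
c) 27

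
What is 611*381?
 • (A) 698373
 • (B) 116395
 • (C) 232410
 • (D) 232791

611 * 381 = 232791
D) 232791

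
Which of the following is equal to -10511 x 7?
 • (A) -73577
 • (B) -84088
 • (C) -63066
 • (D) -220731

-10511 * 7 = -73577
A) -73577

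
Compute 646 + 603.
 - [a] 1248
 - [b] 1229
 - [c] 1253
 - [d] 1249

646 + 603 = 1249
d) 1249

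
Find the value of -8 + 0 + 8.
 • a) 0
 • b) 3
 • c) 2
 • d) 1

First: -8 + 0 = -8
Then: -8 + 8 = 0
a) 0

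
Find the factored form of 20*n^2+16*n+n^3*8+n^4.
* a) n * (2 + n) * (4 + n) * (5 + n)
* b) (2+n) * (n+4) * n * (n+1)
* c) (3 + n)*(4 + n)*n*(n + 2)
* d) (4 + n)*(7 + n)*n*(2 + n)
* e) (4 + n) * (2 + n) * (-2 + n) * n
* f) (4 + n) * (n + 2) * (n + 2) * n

We need to factor 20*n^2+16*n+n^3*8+n^4.
The factored form is (4 + n) * (n + 2) * (n + 2) * n.
f) (4 + n) * (n + 2) * (n + 2) * n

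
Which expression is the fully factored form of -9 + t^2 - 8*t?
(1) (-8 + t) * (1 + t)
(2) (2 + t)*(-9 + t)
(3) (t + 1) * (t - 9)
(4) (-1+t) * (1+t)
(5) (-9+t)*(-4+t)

We need to factor -9 + t^2 - 8*t.
The factored form is (t + 1) * (t - 9).
3) (t + 1) * (t - 9)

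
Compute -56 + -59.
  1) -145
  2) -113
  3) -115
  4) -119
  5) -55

-56 + -59 = -115
3) -115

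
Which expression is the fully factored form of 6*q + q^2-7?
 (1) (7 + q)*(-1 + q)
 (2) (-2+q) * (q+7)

We need to factor 6*q + q^2-7.
The factored form is (7 + q)*(-1 + q).
1) (7 + q)*(-1 + q)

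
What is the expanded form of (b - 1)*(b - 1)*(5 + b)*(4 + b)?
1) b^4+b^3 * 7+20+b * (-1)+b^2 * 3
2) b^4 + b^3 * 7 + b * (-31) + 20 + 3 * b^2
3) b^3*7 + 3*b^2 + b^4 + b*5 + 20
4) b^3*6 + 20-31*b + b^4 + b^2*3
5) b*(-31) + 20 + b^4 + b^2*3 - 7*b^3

Expanding (b - 1)*(b - 1)*(5 + b)*(4 + b):
= b^4 + b^3 * 7 + b * (-31) + 20 + 3 * b^2
2) b^4 + b^3 * 7 + b * (-31) + 20 + 3 * b^2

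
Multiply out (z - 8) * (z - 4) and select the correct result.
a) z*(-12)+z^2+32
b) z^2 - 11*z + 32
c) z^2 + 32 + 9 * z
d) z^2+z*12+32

Expanding (z - 8) * (z - 4):
= z*(-12)+z^2+32
a) z*(-12)+z^2+32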